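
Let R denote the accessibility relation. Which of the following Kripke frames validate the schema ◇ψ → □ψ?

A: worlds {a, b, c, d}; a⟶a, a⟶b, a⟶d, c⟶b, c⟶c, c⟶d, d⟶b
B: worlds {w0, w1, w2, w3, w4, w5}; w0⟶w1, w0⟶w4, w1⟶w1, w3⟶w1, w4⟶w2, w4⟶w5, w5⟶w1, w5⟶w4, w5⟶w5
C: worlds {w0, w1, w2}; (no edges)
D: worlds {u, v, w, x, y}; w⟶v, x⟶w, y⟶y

The schema corresponds to partial functionality: ∀x ∀y ∀z (Rxy ∧ Rxz → y = z).
A: fails — a sees both a and b.
B: fails — w0 sees both w1 and w4.
C: condition met.
D: condition met.

C, D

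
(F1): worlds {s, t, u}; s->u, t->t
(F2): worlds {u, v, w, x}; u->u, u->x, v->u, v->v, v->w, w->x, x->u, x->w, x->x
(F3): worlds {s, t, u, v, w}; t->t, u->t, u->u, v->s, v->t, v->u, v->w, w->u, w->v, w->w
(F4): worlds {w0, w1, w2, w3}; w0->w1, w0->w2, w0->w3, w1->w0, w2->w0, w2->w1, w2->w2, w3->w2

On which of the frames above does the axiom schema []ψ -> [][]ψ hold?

Frame correspondent (Sahlqvist): forall x forall y forall z (Rxy & Ryz -> Rxz) — i.e. transitivity.
(F1): satisfies the condition.
(F2): fails — Rwx and Rxw but not Rww.
(F3): fails — Rwu and Rut but not Rwt.
(F4): fails — Rw1w0 and Rw0w1 but not Rw1w1.

(F1)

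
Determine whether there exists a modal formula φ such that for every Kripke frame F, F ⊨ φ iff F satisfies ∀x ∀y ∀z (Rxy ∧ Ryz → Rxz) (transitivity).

Yes — defined by □p → □□p

The condition is transitivity. A defining modal formula is □p → □□p.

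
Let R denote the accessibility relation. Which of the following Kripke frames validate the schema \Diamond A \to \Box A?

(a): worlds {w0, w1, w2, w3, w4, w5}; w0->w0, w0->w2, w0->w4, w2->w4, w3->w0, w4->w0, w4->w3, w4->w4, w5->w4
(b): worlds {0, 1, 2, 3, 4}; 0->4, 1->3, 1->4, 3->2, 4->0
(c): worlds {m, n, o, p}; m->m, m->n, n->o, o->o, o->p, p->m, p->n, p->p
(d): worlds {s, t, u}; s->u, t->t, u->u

Frame correspondent (Sahlqvist): \forall x \forall y \forall z (Rxy \wedge Rxz \to y = z) — i.e. partial functionality.
(a): fails — w0 sees both w0 and w2.
(b): fails — 1 sees both 3 and 4.
(c): fails — m sees both m and n.
(d): holds.

(d)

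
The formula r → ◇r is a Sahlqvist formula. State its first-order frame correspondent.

reflexivity

Replacing r by ¬r and contraposing gives the equivalent schema □r → r.
Suppose □r→r is valid. At any x set V(r)={w : Rxw}. Then □r holds at x, so r holds at x, i.e. Rxx.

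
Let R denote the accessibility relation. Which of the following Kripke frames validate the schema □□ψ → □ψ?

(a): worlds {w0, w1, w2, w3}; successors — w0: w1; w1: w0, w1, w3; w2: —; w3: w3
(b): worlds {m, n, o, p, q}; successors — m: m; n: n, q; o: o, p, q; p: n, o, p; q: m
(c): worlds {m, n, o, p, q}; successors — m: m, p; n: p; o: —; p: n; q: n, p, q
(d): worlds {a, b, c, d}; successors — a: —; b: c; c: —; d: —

(a), (b)

This is the axiom for density; its first-order frame correspondent is ∀x ∀y (Rxy → ∃z (Rxz ∧ Rzy)).
(a): ✓.
(b): ✓.
(c): fails — Rpn but no z with Rpz and Rzn.
(d): fails — Rbc but no z with Rbz and Rzc.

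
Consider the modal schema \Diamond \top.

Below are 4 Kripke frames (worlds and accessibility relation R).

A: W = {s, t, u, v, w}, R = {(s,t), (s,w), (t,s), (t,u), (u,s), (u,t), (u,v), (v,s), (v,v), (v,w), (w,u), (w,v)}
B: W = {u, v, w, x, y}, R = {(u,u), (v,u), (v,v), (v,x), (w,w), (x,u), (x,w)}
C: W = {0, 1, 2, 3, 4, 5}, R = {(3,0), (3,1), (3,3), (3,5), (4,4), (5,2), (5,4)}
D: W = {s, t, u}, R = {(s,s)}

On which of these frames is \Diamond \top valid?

This is the axiom for seriality; its first-order frame correspondent is \forall x \exists y Rxy.
A: satisfies the condition.
B: fails — world y has no successor.
C: fails — world 0 has no successor.
D: fails — world t has no successor.
Valid on: A.

A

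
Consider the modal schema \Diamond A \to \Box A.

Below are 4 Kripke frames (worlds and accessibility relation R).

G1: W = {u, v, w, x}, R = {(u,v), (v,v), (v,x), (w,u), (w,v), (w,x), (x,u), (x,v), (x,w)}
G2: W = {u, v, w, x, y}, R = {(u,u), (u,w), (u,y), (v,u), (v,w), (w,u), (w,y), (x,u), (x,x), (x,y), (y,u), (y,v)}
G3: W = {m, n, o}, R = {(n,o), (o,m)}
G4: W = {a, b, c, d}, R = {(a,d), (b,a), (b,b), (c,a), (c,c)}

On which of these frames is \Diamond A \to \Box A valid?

G3

This is the axiom for partial functionality; its first-order frame correspondent is \forall x \forall y \forall z (Rxy \wedge Rxz \to y = z).
G1: fails — v sees both v and x.
G2: fails — u sees both u and w.
G3: ✓.
G4: fails — b sees both a and b.
Valid on: G3.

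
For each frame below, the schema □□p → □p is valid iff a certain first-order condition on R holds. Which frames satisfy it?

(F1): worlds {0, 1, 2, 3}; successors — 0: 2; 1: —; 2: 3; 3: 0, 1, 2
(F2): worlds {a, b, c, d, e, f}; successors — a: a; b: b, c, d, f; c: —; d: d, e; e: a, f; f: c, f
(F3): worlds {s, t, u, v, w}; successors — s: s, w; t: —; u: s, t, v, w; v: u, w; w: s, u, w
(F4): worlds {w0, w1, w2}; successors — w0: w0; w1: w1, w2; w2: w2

(F2), (F4)

This is the axiom for density; its first-order frame correspondent is ∀x ∀y (Rxy → ∃z (Rxz ∧ Rzy)).
(F1): fails — R31 but no z with R3z and Rz1.
(F2): holds.
(F3): fails — Ruv but no z with Ruz and Rzv.
(F4): holds.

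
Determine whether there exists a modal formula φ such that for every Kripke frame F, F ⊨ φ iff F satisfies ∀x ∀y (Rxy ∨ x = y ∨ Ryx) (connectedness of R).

Modal frame validity is preserved under disjoint unions.
Take 2 disjoint single-world reflexive frames: each is trivially connected, but their disjoint union has 2 worlds with no edge between distinct components, so it is not connected.
So no modal formula (or set of formulas) defines exactly the connected frames.

No — not modally definable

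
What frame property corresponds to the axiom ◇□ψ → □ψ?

Replacing ψ by ¬ψ and contraposing gives the equivalent schema ◇ψ → □◇ψ.
Suppose ◇ψ→□◇ψ is valid. Take Rxy, Rxz and set V(ψ)={y}. Then ◇ψ at x, so □◇ψ at x, so ◇ψ at z, so some w with Rzw has ψ; w=y, i.e. Rzy. By symmetry of the argument, Ryz.
Conversely, on a frame with the Euclidean property the schema holds at every world under every valuation.
So the correspondent is the Euclidean property.

the Euclidean property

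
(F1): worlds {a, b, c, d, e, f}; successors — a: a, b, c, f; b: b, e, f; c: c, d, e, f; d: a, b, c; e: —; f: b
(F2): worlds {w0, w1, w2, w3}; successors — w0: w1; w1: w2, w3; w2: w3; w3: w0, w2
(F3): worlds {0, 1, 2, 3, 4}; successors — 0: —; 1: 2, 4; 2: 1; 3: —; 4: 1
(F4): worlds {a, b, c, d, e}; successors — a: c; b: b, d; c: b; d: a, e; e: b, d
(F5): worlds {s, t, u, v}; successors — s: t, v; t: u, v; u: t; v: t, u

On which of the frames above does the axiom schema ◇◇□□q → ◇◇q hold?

This is the axiom for a generalized confluence (Geach) condition; its first-order frame correspondent is ∀x ∀y (xR²y → ∃w (yR²w ∧ xR²w)).
(F1): fails — aR²e but no w with eR²w and aR²w.
(F2): holds.
(F3): holds.
(F4): holds.
(F5): holds.

(F2), (F3), (F4), (F5)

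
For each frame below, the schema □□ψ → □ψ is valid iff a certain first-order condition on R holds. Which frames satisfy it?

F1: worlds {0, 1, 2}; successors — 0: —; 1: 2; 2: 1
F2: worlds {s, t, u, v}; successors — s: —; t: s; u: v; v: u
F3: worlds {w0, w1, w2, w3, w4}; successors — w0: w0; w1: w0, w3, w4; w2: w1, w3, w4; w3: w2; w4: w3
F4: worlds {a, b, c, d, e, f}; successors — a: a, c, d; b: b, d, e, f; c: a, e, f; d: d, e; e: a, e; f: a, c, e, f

F4

The schema corresponds to density: ∀x ∀y (Rxy → ∃z (Rxz ∧ Rzy)).
F1: fails — R12 but no z with R1z and Rz2.
F2: fails — Ruv but no z with Ruz and Rzv.
F3: fails — Rw3w2 but no z with Rw3z and Rzw2.
F4: holds.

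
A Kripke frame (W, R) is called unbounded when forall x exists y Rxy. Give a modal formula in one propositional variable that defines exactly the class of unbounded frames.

□ψ → ◇ψ

A defining formula is □ψ → ◇ψ (the D axiom).
Suppose □ψ→◇ψ is valid. At any x set V(ψ)=W. Then □ψ at x, so ◇ψ at x, so x has a successor.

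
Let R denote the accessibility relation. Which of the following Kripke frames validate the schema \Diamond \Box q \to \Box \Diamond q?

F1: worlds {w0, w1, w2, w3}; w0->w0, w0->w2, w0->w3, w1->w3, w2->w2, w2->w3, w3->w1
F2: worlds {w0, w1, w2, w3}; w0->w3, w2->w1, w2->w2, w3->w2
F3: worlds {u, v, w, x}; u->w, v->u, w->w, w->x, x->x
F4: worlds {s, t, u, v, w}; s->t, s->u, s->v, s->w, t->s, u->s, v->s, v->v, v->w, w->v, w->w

This is the axiom for convergence; its first-order frame correspondent is \forall x \forall y \forall z (Rxy \wedge Rxz \to \exists w (Ryw \wedge Rzw)).
F1: fails — Rw0w2 and Rw0w3 but w2 and w3 have no common successor.
F2: fails — Rw2w2 and Rw2w1 but w2 and w1 have no common successor.
F3: satisfies the condition.
F4: fails — Rsw and Rsu but w and u have no common successor.

F3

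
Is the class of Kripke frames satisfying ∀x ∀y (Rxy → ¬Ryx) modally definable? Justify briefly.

Not modally definable

Any modally definable frame class is closed under surjective bounded morphisms.
The 5-cycle (worlds w0,w1,w2,w3,w4 with w0→w1→w2→w3→w4→w0) is asymmetric. Mapping every world to a single reflexive point • is a surjective bounded morphism, and the reflexive point is not asymmetric (R•• but asymmetry requires ¬R••).
So the class is not modally definable.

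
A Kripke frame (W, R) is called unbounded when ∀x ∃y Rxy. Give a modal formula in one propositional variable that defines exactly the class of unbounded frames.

□r → ◇r

This is seriality; the standard corresponding axiom is D: □r → ◇r.
Suppose □r→◇r is valid. At any x set V(r)=W. Then □r at x, so ◇r at x, so x has a successor.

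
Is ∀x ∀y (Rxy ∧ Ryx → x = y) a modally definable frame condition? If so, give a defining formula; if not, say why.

No — not modally definable

Any modally definable frame class is closed under surjective bounded morphisms.
The 6-cycle (worlds w0,w1,w2,w3,w4,w5 with w0→w1→w2→w3→w4→w5→w0) is antisymmetric. Sending even-indexed worlds to a and odd-indexed worlds to b is a surjective bounded morphism onto the two-world frame with a↔b, which is not antisymmetric.
So no modal formula (or set of formulas) defines exactly the antisymmetric frames.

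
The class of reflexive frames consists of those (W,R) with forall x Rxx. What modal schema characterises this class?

□p → p

A defining formula is □p → p (the T axiom).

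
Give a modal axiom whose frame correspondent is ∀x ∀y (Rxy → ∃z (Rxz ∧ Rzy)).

This is density; the standard corresponding axiom is C4: □□p → □p.
Suppose □□p→□p is valid. Take Rxy and set V(p)={w : xR²w}. Then □□p at x, so □p at x, so p at y, i.e. ∃z(Rxz∧Rzy).

□□p → □p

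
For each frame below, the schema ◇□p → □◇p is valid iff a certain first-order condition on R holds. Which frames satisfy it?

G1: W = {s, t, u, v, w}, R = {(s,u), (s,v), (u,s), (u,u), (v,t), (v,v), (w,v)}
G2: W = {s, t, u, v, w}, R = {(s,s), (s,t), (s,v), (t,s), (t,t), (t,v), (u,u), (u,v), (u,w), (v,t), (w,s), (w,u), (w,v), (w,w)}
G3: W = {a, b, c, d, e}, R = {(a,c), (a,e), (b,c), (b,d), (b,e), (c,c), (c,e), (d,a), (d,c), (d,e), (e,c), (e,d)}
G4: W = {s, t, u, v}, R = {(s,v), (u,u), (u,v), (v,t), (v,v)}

Frame correspondent (Sahlqvist): ∀x ∀y ∀z (Rxy ∧ Rxz → ∃w (Ryw ∧ Rzw)) — i.e. convergence.
G1: fails — Rsv and Rsu but v and u have no common successor.
G2: fails — Ruv and Ruw but v and w have no common successor.
G3: condition met.
G4: fails — Rvv and Rvt but v and t have no common successor.

G3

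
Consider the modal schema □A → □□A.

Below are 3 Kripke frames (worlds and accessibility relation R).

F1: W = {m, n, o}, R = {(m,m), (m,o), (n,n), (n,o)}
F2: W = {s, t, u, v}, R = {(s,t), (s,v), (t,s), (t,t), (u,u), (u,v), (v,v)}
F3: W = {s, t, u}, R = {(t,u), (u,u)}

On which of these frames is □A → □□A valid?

Frame correspondent (Sahlqvist): ∀x ∀y ∀z (Rxy ∧ Ryz → Rxz) — i.e. transitivity.
F1: satisfies the condition.
F2: fails — Rts and Rsv but not Rtv.
F3: satisfies the condition.
Valid on: F1, F3.

F1, F3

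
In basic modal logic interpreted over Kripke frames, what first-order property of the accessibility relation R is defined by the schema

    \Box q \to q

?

reflexivity

This schema is the T axiom.
Its frame correspondent is reflexivity — \forall x Rxx.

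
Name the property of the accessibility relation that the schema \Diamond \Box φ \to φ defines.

This schema is equivalent to the B axiom φ → □◇φ.
Its frame correspondent is symmetry — \forall x \forall y (Rxy \to Ryx).

symmetry: \forall x \forall y (Rxy \to Ryx)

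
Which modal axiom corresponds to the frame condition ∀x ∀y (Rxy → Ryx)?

p → □◇p

The condition is symmetry. The B schema p → □◇p defines it.
Suppose p→□◇p is valid. Take Rxy and set V(p)={x}. Then p at x, so □◇p at x, so ◇p at y, so some z with Ryz has p; z=x, i.e. Ryx.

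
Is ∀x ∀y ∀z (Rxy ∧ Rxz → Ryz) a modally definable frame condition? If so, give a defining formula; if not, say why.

Yes, by ◇r → □◇r

Yes: it is the Euclidean property, defined by the 5 schema ◇r → □◇r.
Suppose ◇r→□◇r is valid. Take Rxy, Rxz and set V(r)={y}. Then ◇r at x, so □◇r at x, so ◇r at z, so some w with Rzw has r; w=y, i.e. Rzy. By symmetry of the argument, Ryz.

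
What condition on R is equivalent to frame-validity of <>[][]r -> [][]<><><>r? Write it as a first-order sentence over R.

forall x forall y forall z ((xRy & x R^2 z) -> exists w (y R^2 w & z R^3 w))

This is a Sahlqvist (Geach-type) schema ◇^1□^2r → □^2◇^3r.
Minimal-valuation argument: fix x; take any y with xR^1y and any z with xR^2z. Set V(r) to the set of worlds R-reachable from y in exactly 2 steps. Then □^2r holds at y, so the antecedent holds at x; validity forces ◇^3r at z, giving a w with zR^3w and yR^2w.
First-order correspondent: forall x forall y forall z ((xRy & x R^2 z) -> exists w (y R^2 w & z R^3 w)).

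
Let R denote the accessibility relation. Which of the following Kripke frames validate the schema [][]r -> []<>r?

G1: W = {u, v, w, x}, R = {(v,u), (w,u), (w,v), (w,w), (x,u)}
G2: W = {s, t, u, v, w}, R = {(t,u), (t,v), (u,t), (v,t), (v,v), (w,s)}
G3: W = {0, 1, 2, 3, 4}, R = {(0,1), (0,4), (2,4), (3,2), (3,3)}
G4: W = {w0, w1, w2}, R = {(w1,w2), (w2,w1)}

The schema corresponds to a generalized confluence (Geach) condition: forall x forall z (xRz -> exists w (x R^2 w & zRw)).
G1: fails — vRu but no t with vR²t and uRt.
G2: fails — wRs but no w* with wR²w* and sRw*.
G3: fails — 0R1 but no w with 0R²w and 1Rw.
G4: satisfies the condition.

G4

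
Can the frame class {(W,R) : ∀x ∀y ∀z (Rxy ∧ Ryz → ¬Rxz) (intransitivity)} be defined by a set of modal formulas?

If a class were modally definable it would be closed under surjective bounded morphisms (Goldblatt–Thomason).
The 5-cycle (worlds s,t,u,v,w with s→t→u→v→w→s) is intransitive. Mapping every world to a single reflexive point • is a surjective bounded morphism; the reflexive point is not intransitive (R••∧R•• but R••).
So no modal formula (or set of formulas) defines exactly the intransitive frames.

No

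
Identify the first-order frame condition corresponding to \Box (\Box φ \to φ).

Shift-reflexivity

Suppose □(□φ→φ) is valid. Take Rxy and set V(φ)={w : Ryw}. Then at y, □φ holds; since □(□φ→φ) at x, □φ→φ at y, so φ at y, i.e. Ryy.
Conversely, any frame satisfying \forall x \forall y (Rxy \to Ryy) validates the schema.
So the correspondent is shift-reflexivity.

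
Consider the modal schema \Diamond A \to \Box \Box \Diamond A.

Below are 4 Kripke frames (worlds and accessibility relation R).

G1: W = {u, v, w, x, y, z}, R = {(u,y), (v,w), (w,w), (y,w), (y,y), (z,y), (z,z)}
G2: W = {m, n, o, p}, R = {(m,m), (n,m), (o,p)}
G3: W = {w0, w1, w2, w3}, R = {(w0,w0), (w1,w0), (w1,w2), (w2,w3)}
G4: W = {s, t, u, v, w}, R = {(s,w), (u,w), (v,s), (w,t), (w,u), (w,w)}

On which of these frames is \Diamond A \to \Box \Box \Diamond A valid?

G2

Frame correspondent (Sahlqvist): \forall x \forall y \forall z ((xRy \wedge x R^2 z) \to \exists w (y = w \wedge zRw)) — i.e. a generalized confluence (Geach) condition.
G1: fails — uRy, uR²w but no t with y=t and wRt.
G2: condition met.
G3: fails — w1Rw0, w1R²w3 but no w with w0=w and w3Rw.
G4: fails — sRw, sR²t but no w* with w=w* and tRw*.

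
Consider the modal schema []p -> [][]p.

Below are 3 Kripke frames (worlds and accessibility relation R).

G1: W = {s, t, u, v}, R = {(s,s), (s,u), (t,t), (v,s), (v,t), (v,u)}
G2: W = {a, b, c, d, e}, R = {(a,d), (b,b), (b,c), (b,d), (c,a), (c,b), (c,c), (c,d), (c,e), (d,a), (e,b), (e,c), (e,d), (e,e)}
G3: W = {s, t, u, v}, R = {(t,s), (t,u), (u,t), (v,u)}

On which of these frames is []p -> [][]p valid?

This is the axiom for transitivity; its first-order frame correspondent is forall x forall y forall z (Rxy & Ryz -> Rxz).
G1: holds.
G2: fails — Rbc and Rce but not Rbe.
G3: fails — Rtu and Rut but not Rtt.

G1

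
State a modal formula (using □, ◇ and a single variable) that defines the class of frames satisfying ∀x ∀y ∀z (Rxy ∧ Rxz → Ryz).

◇q → □◇q

A defining formula is ◇q → □◇q (the 5 axiom).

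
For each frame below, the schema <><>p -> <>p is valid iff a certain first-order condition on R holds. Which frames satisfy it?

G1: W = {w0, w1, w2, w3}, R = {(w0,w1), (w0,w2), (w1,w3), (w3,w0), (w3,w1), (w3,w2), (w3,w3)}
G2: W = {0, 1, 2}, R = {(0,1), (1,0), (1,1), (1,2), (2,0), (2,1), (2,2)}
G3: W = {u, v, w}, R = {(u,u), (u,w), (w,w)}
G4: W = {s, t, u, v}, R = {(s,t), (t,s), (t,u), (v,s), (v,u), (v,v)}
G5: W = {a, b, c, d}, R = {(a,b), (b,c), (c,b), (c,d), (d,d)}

The schema corresponds to transitivity: forall x forall y forall z (Rxy & Ryz -> Rxz).
G1: fails — Rw1w3 and Rw3w1 but not Rw1w1.
G2: fails — R01 and R10 but not R00.
G3: satisfies the condition.
G4: fails — Rvs and Rst but not Rvt.
G5: fails — Rbc and Rcd but not Rbd.
Valid on: G3.

G3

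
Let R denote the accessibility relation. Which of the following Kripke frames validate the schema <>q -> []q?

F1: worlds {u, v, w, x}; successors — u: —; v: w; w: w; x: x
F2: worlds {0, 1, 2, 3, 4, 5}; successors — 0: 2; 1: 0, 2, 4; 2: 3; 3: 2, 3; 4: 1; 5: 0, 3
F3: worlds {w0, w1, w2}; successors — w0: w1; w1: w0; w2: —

Frame correspondent (Sahlqvist): forall x forall y forall z (Rxy & Rxz -> y = z) — i.e. partial functionality.
F1: satisfies the condition.
F2: fails — 1 sees both 0 and 2.
F3: satisfies the condition.

F1, F3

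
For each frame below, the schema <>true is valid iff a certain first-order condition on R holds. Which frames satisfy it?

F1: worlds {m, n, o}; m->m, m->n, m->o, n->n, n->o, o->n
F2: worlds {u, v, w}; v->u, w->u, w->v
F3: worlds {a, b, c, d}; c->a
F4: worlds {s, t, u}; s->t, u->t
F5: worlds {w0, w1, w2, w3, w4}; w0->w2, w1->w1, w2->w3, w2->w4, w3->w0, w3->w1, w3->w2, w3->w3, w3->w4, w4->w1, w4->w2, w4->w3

The schema corresponds to seriality: forall x exists y Rxy.
F1: ✓.
F2: fails — world u has no successor.
F3: fails — world a has no successor.
F4: fails — world t has no successor.
F5: ✓.

F1, F5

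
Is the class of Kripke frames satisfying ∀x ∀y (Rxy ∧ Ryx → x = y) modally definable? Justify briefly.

Any modally definable frame class is closed under surjective bounded morphisms.
The 6-cycle (worlds s,t,u,v,w,x with s→t→u→v→w→x→s) is antisymmetric. Sending even-indexed worlds to a and odd-indexed worlds to b is a surjective bounded morphism onto the two-world frame with a↔b, which is not antisymmetric.
So no modal formula (or set of formulas) defines exactly the antisymmetric frames.

No — not modally definable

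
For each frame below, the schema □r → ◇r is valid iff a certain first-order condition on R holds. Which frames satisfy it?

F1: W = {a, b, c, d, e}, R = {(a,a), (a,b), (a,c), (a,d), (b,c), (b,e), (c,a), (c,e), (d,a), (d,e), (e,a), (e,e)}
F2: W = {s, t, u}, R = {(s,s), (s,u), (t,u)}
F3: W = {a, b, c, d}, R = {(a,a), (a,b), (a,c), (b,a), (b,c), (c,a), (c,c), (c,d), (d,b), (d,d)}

F1, F3

The schema corresponds to seriality: ∀x ∃y Rxy.
F1: ✓.
F2: fails — world u has no successor.
F3: ✓.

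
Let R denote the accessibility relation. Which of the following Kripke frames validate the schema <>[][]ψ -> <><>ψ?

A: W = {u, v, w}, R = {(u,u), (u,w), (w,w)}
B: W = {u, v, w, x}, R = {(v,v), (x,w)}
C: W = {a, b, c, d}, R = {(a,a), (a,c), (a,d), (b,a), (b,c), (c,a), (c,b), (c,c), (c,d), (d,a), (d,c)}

A, C

The schema corresponds to a generalized confluence (Geach) condition: forall x forall y (xRy -> exists w (y R^2 w & x R^2 w)).
A: condition met.
B: fails — xRw but no t with wR²t and xR²t.
C: condition met.
Valid on: A, C.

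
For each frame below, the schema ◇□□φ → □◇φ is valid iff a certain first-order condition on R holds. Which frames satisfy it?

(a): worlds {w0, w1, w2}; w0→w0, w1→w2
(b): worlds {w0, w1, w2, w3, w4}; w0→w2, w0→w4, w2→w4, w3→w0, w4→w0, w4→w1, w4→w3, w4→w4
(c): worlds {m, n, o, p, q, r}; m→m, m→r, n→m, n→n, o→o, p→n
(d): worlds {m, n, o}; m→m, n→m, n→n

This is the axiom for a generalized confluence (Geach) condition; its first-order frame correspondent is ∀x ∀y ∀z ((xRy ∧ xRz) → ∃w (yR²w ∧ zRw)).
(a): fails — w1Rw2, w1Rw2 but no w with w2R²w and w2Rw.
(b): fails — w4Rw0, w4Rw1 but no w with w0R²w and w1Rw.
(c): fails — mRm, mRr but no w with mR²w and rRw.
(d): condition met.

(d)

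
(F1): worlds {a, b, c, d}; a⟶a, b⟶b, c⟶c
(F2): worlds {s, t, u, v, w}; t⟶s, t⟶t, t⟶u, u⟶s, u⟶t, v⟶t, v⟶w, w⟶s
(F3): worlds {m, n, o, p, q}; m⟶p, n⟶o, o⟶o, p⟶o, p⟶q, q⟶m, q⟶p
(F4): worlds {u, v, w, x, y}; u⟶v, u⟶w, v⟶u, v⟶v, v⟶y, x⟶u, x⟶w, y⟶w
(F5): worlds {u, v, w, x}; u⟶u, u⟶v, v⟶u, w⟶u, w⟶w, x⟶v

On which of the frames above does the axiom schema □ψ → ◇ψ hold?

The schema corresponds to seriality: ∀x ∃y Rxy.
(F1): fails — world d has no successor.
(F2): fails — world s has no successor.
(F3): satisfies the condition.
(F4): fails — world w has no successor.
(F5): satisfies the condition.

(F3), (F5)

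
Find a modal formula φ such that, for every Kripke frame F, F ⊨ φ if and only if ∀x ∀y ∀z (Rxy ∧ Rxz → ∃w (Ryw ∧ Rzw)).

The condition is convergence. The .2 schema ◇□s → □◇s defines it.
Suppose ◇□s→□◇s is valid. Take Rxy, Rxz and set V(s)={w : Ryw}. Then □s at y so ◇□s at x, so □◇s at x, so ◇s at z, giving w with Rzw and Ryw.

◇□s → □◇s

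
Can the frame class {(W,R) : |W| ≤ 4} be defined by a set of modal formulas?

Modal frame validity is preserved under disjoint unions.
Any modal formula valid on each of 5 disjoint one-world frames is valid on their disjoint union (validity is preserved under disjoint unions). Each one-world frame has |W|=1≤4, but the union has |W|=5.
So no modal formula (or set of formulas) defines exactly the |W|≤4 frames.

Not modally definable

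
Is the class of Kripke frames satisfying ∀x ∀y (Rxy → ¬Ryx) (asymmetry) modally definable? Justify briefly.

Modal frame validity is preserved under surjective bounded morphisms.
The 3-cycle (worlds s,t,u with s→t→u→s) is asymmetric. Mapping every world to a single reflexive point • is a surjective bounded morphism, and the reflexive point is not asymmetric (R•• but asymmetry requires ¬R••).
Hence asymmetry is not modally definable.

No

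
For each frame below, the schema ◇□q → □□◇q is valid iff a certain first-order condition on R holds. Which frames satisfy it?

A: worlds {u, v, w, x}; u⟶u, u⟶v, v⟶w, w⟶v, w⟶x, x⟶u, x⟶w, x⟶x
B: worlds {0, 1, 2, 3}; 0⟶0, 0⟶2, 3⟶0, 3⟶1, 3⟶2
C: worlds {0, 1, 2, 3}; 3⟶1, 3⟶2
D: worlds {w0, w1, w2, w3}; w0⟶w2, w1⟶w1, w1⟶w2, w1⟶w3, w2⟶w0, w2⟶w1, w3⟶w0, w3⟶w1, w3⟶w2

C

This is the axiom for a generalized confluence (Geach) condition; its first-order frame correspondent is ∀x ∀y ∀z ((xRy ∧ xR²z) → ∃w (yRw ∧ zRw)).
A: fails — uRu, uR²v but no t with uRt and vRt.
B: fails — 0R0, 0R²2 but no w with 0Rw and 2Rw.
C: ✓.
D: fails — w0Rw2, w0R²w0 but no w with w2Rw and w0Rw.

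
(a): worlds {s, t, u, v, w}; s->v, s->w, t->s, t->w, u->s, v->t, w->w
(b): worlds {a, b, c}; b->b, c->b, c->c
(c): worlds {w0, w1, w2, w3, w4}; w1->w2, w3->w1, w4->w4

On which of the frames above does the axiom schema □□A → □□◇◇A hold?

(a), (b)

Frame correspondent (Sahlqvist): ∀x ∀z (xR²z → ∃w (xR²w ∧ zR²w)) — i.e. a generalized confluence (Geach) condition.
(a): holds.
(b): holds.
(c): fails — w3R²w2 but no w with w3R²w and w2R²w.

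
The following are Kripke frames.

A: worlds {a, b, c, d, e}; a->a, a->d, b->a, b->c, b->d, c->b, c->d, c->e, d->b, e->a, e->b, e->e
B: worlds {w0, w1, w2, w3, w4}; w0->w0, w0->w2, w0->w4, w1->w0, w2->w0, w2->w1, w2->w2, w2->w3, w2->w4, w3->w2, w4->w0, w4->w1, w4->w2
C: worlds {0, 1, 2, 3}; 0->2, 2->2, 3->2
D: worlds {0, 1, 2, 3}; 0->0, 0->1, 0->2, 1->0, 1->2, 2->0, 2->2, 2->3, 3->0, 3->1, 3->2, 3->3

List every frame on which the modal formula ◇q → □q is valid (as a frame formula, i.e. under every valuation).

This is the axiom for partial functionality; its first-order frame correspondent is ∀x ∀y ∀z (Rxy ∧ Rxz → y = z).
A: fails — a sees both a and d.
B: fails — w0 sees both w0 and w2.
C: holds.
D: fails — 0 sees both 0 and 1.
Valid on: C.

C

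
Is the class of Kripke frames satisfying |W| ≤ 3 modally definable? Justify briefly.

If a class were modally definable it would be closed under disjoint unions (Goldblatt–Thomason).
Any modal formula valid on each of 4 disjoint one-world frames is valid on their disjoint union (validity is preserved under disjoint unions). Each one-world frame has |W|=1≤3, but the union has |W|=4.
So no modal formula (or set of formulas) defines exactly the |W|≤3 frames.

No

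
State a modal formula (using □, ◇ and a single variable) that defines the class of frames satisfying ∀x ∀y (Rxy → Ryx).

A defining formula is p → □◇p (the B axiom).
Suppose p→□◇p is valid. Take Rxy and set V(p)={x}. Then p at x, so □◇p at x, so ◇p at y, so some z with Ryz has p; z=x, i.e. Ryx.

p → □◇p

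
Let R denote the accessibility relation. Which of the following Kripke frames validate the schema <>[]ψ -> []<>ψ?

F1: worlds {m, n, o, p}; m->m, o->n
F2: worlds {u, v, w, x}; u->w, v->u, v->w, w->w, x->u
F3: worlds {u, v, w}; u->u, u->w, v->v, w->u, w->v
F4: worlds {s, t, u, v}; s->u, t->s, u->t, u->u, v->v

The schema corresponds to convergence: forall x forall y forall z (Rxy & Rxz -> exists w (Ryw & Rzw)).
F1: fails — Ron and Ron but n and n have no common successor.
F2: condition met.
F3: fails — Rwu and Rwv but u and v have no common successor.
F4: fails — Rut and Ruu but t and u have no common successor.
Valid on: F2.

F2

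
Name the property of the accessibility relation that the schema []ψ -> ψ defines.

reflexivity

This schema is the T axiom.
Its frame correspondent is reflexivity — forall x Rxx.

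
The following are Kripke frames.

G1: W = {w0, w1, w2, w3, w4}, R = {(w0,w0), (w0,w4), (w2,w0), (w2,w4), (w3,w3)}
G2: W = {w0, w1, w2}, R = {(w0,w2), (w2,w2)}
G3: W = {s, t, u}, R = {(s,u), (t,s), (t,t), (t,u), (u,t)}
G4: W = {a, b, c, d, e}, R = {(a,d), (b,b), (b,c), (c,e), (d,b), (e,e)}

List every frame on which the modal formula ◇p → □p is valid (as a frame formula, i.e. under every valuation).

The schema corresponds to partial functionality: ∀x ∀y ∀z (Rxy ∧ Rxz → y = z).
G1: fails — w0 sees both w0 and w4.
G2: condition met.
G3: fails — t sees both s and t.
G4: fails — b sees both b and c.

G2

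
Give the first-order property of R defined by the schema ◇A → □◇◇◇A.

This is a Sahlqvist (Geach-type) schema ◇^1□^0A → □^1◇^3A.
First-order correspondent: ∀x ∀y ∀z ((xRy ∧ xRz) → ∃w (y = w ∧ zR³w)).

∀x ∀y ∀z ((xRy ∧ xRz) → ∃w (y = w ∧ zR³w))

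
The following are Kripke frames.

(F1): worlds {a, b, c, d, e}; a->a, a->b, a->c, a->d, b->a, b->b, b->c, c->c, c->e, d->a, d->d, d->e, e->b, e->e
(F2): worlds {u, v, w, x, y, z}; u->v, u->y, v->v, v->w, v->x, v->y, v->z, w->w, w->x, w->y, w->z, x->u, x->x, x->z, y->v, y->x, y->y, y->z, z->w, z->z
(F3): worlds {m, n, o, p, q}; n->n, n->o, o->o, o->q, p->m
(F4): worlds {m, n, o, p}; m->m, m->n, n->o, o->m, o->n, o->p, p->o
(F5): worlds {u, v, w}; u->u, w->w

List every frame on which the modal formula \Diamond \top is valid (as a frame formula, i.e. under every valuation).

(F1), (F2), (F4)

Frame correspondent (Sahlqvist): \forall x \exists y Rxy — i.e. seriality.
(F1): condition met.
(F2): condition met.
(F3): fails — world m has no successor.
(F4): condition met.
(F5): fails — world v has no successor.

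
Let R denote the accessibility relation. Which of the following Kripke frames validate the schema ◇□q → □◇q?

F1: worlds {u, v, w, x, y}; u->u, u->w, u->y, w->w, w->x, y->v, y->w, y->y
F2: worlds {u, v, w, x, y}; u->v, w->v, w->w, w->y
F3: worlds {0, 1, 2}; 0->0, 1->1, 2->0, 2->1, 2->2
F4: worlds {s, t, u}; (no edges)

The schema corresponds to convergence: ∀x ∀y ∀z (Rxy ∧ Rxz → ∃w (Ryw ∧ Rzw)).
F1: fails — Rww and Rwx but w and x have no common successor.
F2: fails — Ruv and Ruv but v and v have no common successor.
F3: fails — R20 and R21 but 0 and 1 have no common successor.
F4: ✓.
Valid on: F4.

F4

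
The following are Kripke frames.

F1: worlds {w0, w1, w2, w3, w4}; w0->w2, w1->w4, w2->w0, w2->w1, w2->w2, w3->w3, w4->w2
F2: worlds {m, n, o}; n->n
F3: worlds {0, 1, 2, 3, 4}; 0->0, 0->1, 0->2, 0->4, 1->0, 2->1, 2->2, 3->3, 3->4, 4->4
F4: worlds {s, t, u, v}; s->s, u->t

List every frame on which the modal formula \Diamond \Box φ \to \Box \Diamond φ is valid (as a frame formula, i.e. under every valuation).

F2

Frame correspondent (Sahlqvist): \forall x \forall y \forall z (Rxy \wedge Rxz \to \exists w (Ryw \wedge Rzw)) — i.e. convergence.
F1: fails — Rw2w2 and Rw2w1 but w2 and w1 have no common successor.
F2: ✓.
F3: fails — R02 and R01 but 2 and 1 have no common successor.
F4: fails — Rut and Rut but t and t have no common successor.
Valid on: F2.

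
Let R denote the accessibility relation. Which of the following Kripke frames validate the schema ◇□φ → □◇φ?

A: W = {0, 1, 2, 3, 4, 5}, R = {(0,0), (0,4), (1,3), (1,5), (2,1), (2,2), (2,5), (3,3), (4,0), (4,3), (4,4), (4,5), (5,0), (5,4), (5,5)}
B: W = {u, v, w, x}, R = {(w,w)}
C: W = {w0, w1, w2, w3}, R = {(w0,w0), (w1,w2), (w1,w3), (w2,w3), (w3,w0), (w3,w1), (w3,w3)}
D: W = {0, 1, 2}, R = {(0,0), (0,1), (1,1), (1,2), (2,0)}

The schema corresponds to convergence: ∀x ∀y ∀z (Rxy ∧ Rxz → ∃w (Ryw ∧ Rzw)).
A: fails — R13 and R15 but 3 and 5 have no common successor.
B: holds.
C: fails — Rw3w1 and Rw3w0 but w1 and w0 have no common successor.
D: fails — R12 and R11 but 2 and 1 have no common successor.

B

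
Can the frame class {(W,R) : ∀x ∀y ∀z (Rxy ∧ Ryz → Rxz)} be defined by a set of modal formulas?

Yes, by □r → □□r

Yes: it is transitivity, defined by the 4 schema □r → □□r.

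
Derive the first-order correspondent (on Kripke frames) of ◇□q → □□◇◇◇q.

∀x ∀y ∀z ((xRy ∧ xR²z) → ∃w (yRw ∧ zR³w))

This is a Sahlqvist (Geach-type) schema ◇^1□^1q → □^2◇^3q.
First-order correspondent: ∀x ∀y ∀z ((xRy ∧ xR²z) → ∃w (yRw ∧ zR³w)).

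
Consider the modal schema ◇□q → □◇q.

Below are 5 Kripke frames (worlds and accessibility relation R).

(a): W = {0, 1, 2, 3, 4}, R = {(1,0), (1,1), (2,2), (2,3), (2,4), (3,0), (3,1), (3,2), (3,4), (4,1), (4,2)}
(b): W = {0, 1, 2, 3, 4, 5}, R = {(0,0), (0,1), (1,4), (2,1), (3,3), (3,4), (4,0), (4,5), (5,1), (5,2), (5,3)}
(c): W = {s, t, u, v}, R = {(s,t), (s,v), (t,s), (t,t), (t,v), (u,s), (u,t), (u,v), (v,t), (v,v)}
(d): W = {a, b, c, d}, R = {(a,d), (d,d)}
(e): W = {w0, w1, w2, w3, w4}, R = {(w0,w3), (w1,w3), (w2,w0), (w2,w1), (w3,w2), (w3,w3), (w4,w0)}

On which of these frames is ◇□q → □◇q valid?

This is the axiom for convergence; its first-order frame correspondent is ∀x ∀y ∀z (Rxy ∧ Rxz → ∃w (Ryw ∧ Rzw)).
(a): fails — R10 and R10 but 0 and 0 have no common successor.
(b): fails — R00 and R01 but 0 and 1 have no common successor.
(c): satisfies the condition.
(d): satisfies the condition.
(e): fails — Rw3w2 and Rw3w3 but w2 and w3 have no common successor.

(c), (d)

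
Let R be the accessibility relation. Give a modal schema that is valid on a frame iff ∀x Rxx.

The condition is reflexivity. The T schema □q → q defines it.
Suppose □q→q is valid. At any x set V(q)={w : Rxw}. Then □q holds at x, so q holds at x, i.e. Rxx.

□q → q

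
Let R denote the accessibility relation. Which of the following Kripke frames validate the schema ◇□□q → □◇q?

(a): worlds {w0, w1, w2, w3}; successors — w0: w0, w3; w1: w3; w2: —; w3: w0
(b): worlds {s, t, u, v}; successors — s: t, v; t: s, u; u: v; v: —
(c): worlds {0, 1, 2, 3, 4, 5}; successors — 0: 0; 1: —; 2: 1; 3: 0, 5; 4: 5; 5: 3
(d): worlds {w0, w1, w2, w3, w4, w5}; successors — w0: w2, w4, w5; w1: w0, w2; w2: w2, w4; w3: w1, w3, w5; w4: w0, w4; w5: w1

(a)

This is the axiom for a generalized confluence (Geach) condition; its first-order frame correspondent is ∀x ∀y ∀z ((xRy ∧ xRz) → ∃w (yR²w ∧ zRw)).
(a): satisfies the condition.
(b): fails — sRt, sRt but no w with tR²w and tRw.
(c): fails — 2R1, 2R1 but no w with 1R²w and 1Rw.
(d): fails — w0Rw2, w0Rw5 but no w with w2R²w and w5Rw.
Valid on: (a).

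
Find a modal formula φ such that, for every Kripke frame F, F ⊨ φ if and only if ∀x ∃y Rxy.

□ψ → ◇ψ

A defining formula is □ψ → ◇ψ (the D axiom).
Suppose □ψ→◇ψ is valid. At any x set V(ψ)=W. Then □ψ at x, so ◇ψ at x, so x has a successor.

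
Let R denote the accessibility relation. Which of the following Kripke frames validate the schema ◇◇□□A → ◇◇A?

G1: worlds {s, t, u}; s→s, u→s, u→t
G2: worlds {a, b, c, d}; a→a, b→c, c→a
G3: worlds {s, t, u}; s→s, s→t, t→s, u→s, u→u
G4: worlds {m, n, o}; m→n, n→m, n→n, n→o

The schema corresponds to a generalized confluence (Geach) condition: ∀x ∀y (xR²y → ∃w (yR²w ∧ xR²w)).
G1: holds.
G2: holds.
G3: holds.
G4: fails — mR²o but no w with oR²w and mR²w.
Valid on: G1, G2, G3.

G1, G2, G3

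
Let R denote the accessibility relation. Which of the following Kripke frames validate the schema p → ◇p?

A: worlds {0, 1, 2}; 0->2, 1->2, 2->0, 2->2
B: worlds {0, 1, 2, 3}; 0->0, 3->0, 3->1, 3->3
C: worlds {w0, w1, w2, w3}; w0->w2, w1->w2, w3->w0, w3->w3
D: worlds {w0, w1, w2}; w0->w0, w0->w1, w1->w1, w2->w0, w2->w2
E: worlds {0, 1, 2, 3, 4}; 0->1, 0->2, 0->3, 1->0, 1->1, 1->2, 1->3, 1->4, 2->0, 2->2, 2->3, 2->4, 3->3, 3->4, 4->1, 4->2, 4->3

D

This is the axiom for reflexivity; its first-order frame correspondent is ∀x Rxx.
A: fails — world 0 does not see itself.
B: fails — world 1 does not see itself.
C: fails — world w0 does not see itself.
D: condition met.
E: fails — world 0 does not see itself.
Valid on: D.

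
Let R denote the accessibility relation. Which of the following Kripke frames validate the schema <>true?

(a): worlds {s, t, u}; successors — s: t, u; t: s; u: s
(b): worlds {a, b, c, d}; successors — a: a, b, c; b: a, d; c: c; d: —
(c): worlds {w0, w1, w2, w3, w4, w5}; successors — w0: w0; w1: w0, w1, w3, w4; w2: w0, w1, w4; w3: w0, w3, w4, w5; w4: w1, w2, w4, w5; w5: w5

(a), (c)

Frame correspondent (Sahlqvist): forall x exists y Rxy — i.e. seriality.
(a): holds.
(b): fails — world d has no successor.
(c): holds.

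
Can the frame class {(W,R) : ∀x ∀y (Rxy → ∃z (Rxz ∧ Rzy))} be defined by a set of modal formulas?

Yes, by □□r → □r

The condition is density. A defining modal formula is □□r → □r.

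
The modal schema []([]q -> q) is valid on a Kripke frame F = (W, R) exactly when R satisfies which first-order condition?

This is the T□ axiom.
Its frame correspondent is shift-reflexivity — forall x forall y (Rxy -> Ryy).

shift-reflexivity: forall x forall y (Rxy -> Ryy)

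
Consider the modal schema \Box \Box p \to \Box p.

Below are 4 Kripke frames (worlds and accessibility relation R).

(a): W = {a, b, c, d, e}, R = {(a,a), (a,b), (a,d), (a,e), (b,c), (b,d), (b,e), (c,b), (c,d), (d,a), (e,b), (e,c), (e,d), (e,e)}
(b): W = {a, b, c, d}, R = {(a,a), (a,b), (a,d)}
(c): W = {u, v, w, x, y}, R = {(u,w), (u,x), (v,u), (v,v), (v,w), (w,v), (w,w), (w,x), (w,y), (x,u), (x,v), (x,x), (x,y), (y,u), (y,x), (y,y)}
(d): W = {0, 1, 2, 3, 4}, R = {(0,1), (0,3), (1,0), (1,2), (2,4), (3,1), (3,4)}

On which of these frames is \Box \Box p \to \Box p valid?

(b), (c)

This is the axiom for density; its first-order frame correspondent is \forall x \forall y (Rxy \to \exists z (Rxz \wedge Rzy)).
(a): fails — Rcb but no z with Rcz and Rzb.
(b): condition met.
(c): condition met.
(d): fails — R10 but no z with R1z and Rz0.
Valid on: (b), (c).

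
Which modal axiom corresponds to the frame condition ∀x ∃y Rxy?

□q → ◇q

This is seriality; the standard corresponding axiom is D: □q → ◇q.
Suppose □q→◇q is valid. At any x set V(q)=W. Then □q at x, so ◇q at x, so x has a successor.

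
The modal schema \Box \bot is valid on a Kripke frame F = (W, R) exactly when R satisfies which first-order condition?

emptiness of R

This schema is the Ver axiom.
It corresponds to emptiness of R: \forall x \forall y \neg Rxy.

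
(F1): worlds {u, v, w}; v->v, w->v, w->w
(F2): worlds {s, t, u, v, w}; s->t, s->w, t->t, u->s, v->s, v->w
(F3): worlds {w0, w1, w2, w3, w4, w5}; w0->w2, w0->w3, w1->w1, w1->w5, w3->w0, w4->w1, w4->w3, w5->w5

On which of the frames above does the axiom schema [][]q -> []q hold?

This is the axiom for density; its first-order frame correspondent is forall x forall y (Rxy -> exists z (Rxz & Rzy)).
(F1): holds.
(F2): fails — Rus but no z with Ruz and Rzs.
(F3): fails — Rw3w0 but no z with Rw3z and Rzw0.
Valid on: (F1).

(F1)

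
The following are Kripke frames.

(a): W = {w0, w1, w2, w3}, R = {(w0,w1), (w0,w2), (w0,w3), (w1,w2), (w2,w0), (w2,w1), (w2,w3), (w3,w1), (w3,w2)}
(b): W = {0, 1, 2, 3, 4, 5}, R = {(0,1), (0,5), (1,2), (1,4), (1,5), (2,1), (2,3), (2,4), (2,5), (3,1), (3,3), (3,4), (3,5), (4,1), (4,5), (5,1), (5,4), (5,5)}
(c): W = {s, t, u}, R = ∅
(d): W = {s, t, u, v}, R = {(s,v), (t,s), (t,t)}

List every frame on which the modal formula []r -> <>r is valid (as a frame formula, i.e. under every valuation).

(a), (b)

Frame correspondent (Sahlqvist): forall x exists y Rxy — i.e. seriality.
(a): satisfies the condition.
(b): satisfies the condition.
(c): fails — world s has no successor.
(d): fails — world u has no successor.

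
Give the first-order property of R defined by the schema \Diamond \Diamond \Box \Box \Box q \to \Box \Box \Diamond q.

This is a Sahlqvist (Geach-type) schema ◇^2□^3q → □^2◇^1q.
First-order correspondent: \forall x \forall y \forall z ((x R^2 y \wedge x R^2 z) \to \exists w (y R^3 w \wedge zRw)).

\forall x \forall y \forall z ((x R^2 y \wedge x R^2 z) \to \exists w (y R^3 w \wedge zRw))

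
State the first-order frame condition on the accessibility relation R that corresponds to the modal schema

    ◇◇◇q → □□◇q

∀x ∀y ∀z ((xR³y ∧ xR²z) → ∃w (y = w ∧ zRw))

This is a Sahlqvist (Geach-type) schema ◇^3□^0q → □^2◇^1q.
First-order correspondent: ∀x ∀y ∀z ((xR³y ∧ xR²z) → ∃w (y = w ∧ zRw)).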